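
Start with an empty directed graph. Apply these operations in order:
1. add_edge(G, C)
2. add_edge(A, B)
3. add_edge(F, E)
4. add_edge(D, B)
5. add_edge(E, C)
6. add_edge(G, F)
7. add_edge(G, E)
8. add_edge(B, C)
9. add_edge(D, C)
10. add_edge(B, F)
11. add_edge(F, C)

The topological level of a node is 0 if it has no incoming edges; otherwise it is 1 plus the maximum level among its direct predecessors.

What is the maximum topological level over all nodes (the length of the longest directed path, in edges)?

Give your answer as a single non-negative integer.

Op 1: add_edge(G, C). Edges now: 1
Op 2: add_edge(A, B). Edges now: 2
Op 3: add_edge(F, E). Edges now: 3
Op 4: add_edge(D, B). Edges now: 4
Op 5: add_edge(E, C). Edges now: 5
Op 6: add_edge(G, F). Edges now: 6
Op 7: add_edge(G, E). Edges now: 7
Op 8: add_edge(B, C). Edges now: 8
Op 9: add_edge(D, C). Edges now: 9
Op 10: add_edge(B, F). Edges now: 10
Op 11: add_edge(F, C). Edges now: 11
Compute levels (Kahn BFS):
  sources (in-degree 0): A, D, G
  process A: level=0
    A->B: in-degree(B)=1, level(B)>=1
  process D: level=0
    D->B: in-degree(B)=0, level(B)=1, enqueue
    D->C: in-degree(C)=4, level(C)>=1
  process G: level=0
    G->C: in-degree(C)=3, level(C)>=1
    G->E: in-degree(E)=1, level(E)>=1
    G->F: in-degree(F)=1, level(F)>=1
  process B: level=1
    B->C: in-degree(C)=2, level(C)>=2
    B->F: in-degree(F)=0, level(F)=2, enqueue
  process F: level=2
    F->C: in-degree(C)=1, level(C)>=3
    F->E: in-degree(E)=0, level(E)=3, enqueue
  process E: level=3
    E->C: in-degree(C)=0, level(C)=4, enqueue
  process C: level=4
All levels: A:0, B:1, C:4, D:0, E:3, F:2, G:0
max level = 4

Answer: 4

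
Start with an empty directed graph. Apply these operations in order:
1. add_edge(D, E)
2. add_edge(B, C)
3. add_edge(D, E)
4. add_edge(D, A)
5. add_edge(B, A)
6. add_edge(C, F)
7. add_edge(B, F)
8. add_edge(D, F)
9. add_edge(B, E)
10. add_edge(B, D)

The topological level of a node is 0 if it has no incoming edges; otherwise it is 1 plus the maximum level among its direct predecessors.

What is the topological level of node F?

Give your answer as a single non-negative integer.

Op 1: add_edge(D, E). Edges now: 1
Op 2: add_edge(B, C). Edges now: 2
Op 3: add_edge(D, E) (duplicate, no change). Edges now: 2
Op 4: add_edge(D, A). Edges now: 3
Op 5: add_edge(B, A). Edges now: 4
Op 6: add_edge(C, F). Edges now: 5
Op 7: add_edge(B, F). Edges now: 6
Op 8: add_edge(D, F). Edges now: 7
Op 9: add_edge(B, E). Edges now: 8
Op 10: add_edge(B, D). Edges now: 9
Compute levels (Kahn BFS):
  sources (in-degree 0): B
  process B: level=0
    B->A: in-degree(A)=1, level(A)>=1
    B->C: in-degree(C)=0, level(C)=1, enqueue
    B->D: in-degree(D)=0, level(D)=1, enqueue
    B->E: in-degree(E)=1, level(E)>=1
    B->F: in-degree(F)=2, level(F)>=1
  process C: level=1
    C->F: in-degree(F)=1, level(F)>=2
  process D: level=1
    D->A: in-degree(A)=0, level(A)=2, enqueue
    D->E: in-degree(E)=0, level(E)=2, enqueue
    D->F: in-degree(F)=0, level(F)=2, enqueue
  process A: level=2
  process E: level=2
  process F: level=2
All levels: A:2, B:0, C:1, D:1, E:2, F:2
level(F) = 2

Answer: 2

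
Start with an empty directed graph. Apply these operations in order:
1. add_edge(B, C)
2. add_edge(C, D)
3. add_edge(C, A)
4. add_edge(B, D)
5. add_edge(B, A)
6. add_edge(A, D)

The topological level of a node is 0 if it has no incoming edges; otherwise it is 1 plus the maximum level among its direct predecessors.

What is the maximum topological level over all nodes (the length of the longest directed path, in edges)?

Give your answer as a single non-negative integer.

Op 1: add_edge(B, C). Edges now: 1
Op 2: add_edge(C, D). Edges now: 2
Op 3: add_edge(C, A). Edges now: 3
Op 4: add_edge(B, D). Edges now: 4
Op 5: add_edge(B, A). Edges now: 5
Op 6: add_edge(A, D). Edges now: 6
Compute levels (Kahn BFS):
  sources (in-degree 0): B
  process B: level=0
    B->A: in-degree(A)=1, level(A)>=1
    B->C: in-degree(C)=0, level(C)=1, enqueue
    B->D: in-degree(D)=2, level(D)>=1
  process C: level=1
    C->A: in-degree(A)=0, level(A)=2, enqueue
    C->D: in-degree(D)=1, level(D)>=2
  process A: level=2
    A->D: in-degree(D)=0, level(D)=3, enqueue
  process D: level=3
All levels: A:2, B:0, C:1, D:3
max level = 3

Answer: 3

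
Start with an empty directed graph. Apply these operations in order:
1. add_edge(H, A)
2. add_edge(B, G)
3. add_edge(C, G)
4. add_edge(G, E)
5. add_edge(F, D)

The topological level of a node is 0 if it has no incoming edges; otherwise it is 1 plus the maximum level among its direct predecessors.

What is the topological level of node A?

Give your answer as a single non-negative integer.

Op 1: add_edge(H, A). Edges now: 1
Op 2: add_edge(B, G). Edges now: 2
Op 3: add_edge(C, G). Edges now: 3
Op 4: add_edge(G, E). Edges now: 4
Op 5: add_edge(F, D). Edges now: 5
Compute levels (Kahn BFS):
  sources (in-degree 0): B, C, F, H
  process B: level=0
    B->G: in-degree(G)=1, level(G)>=1
  process C: level=0
    C->G: in-degree(G)=0, level(G)=1, enqueue
  process F: level=0
    F->D: in-degree(D)=0, level(D)=1, enqueue
  process H: level=0
    H->A: in-degree(A)=0, level(A)=1, enqueue
  process G: level=1
    G->E: in-degree(E)=0, level(E)=2, enqueue
  process D: level=1
  process A: level=1
  process E: level=2
All levels: A:1, B:0, C:0, D:1, E:2, F:0, G:1, H:0
level(A) = 1

Answer: 1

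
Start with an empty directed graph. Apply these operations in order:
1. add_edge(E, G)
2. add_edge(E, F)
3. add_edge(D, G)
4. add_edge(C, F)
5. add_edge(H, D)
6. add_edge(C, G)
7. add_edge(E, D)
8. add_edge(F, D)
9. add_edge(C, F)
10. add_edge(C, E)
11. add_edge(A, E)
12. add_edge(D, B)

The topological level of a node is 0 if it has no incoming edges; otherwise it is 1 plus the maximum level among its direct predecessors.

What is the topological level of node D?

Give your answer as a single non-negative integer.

Answer: 3

Derivation:
Op 1: add_edge(E, G). Edges now: 1
Op 2: add_edge(E, F). Edges now: 2
Op 3: add_edge(D, G). Edges now: 3
Op 4: add_edge(C, F). Edges now: 4
Op 5: add_edge(H, D). Edges now: 5
Op 6: add_edge(C, G). Edges now: 6
Op 7: add_edge(E, D). Edges now: 7
Op 8: add_edge(F, D). Edges now: 8
Op 9: add_edge(C, F) (duplicate, no change). Edges now: 8
Op 10: add_edge(C, E). Edges now: 9
Op 11: add_edge(A, E). Edges now: 10
Op 12: add_edge(D, B). Edges now: 11
Compute levels (Kahn BFS):
  sources (in-degree 0): A, C, H
  process A: level=0
    A->E: in-degree(E)=1, level(E)>=1
  process C: level=0
    C->E: in-degree(E)=0, level(E)=1, enqueue
    C->F: in-degree(F)=1, level(F)>=1
    C->G: in-degree(G)=2, level(G)>=1
  process H: level=0
    H->D: in-degree(D)=2, level(D)>=1
  process E: level=1
    E->D: in-degree(D)=1, level(D)>=2
    E->F: in-degree(F)=0, level(F)=2, enqueue
    E->G: in-degree(G)=1, level(G)>=2
  process F: level=2
    F->D: in-degree(D)=0, level(D)=3, enqueue
  process D: level=3
    D->B: in-degree(B)=0, level(B)=4, enqueue
    D->G: in-degree(G)=0, level(G)=4, enqueue
  process B: level=4
  process G: level=4
All levels: A:0, B:4, C:0, D:3, E:1, F:2, G:4, H:0
level(D) = 3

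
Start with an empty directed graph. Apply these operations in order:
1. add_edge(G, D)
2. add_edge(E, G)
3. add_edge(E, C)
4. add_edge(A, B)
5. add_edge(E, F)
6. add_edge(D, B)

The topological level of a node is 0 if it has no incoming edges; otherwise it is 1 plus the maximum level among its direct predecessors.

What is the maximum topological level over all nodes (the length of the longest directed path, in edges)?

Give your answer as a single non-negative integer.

Answer: 3

Derivation:
Op 1: add_edge(G, D). Edges now: 1
Op 2: add_edge(E, G). Edges now: 2
Op 3: add_edge(E, C). Edges now: 3
Op 4: add_edge(A, B). Edges now: 4
Op 5: add_edge(E, F). Edges now: 5
Op 6: add_edge(D, B). Edges now: 6
Compute levels (Kahn BFS):
  sources (in-degree 0): A, E
  process A: level=0
    A->B: in-degree(B)=1, level(B)>=1
  process E: level=0
    E->C: in-degree(C)=0, level(C)=1, enqueue
    E->F: in-degree(F)=0, level(F)=1, enqueue
    E->G: in-degree(G)=0, level(G)=1, enqueue
  process C: level=1
  process F: level=1
  process G: level=1
    G->D: in-degree(D)=0, level(D)=2, enqueue
  process D: level=2
    D->B: in-degree(B)=0, level(B)=3, enqueue
  process B: level=3
All levels: A:0, B:3, C:1, D:2, E:0, F:1, G:1
max level = 3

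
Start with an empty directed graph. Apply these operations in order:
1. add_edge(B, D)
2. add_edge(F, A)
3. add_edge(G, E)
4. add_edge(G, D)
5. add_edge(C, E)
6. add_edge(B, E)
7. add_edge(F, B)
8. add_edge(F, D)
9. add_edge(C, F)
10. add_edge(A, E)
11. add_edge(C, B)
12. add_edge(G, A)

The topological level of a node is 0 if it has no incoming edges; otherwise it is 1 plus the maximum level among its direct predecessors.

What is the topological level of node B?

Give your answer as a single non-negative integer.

Op 1: add_edge(B, D). Edges now: 1
Op 2: add_edge(F, A). Edges now: 2
Op 3: add_edge(G, E). Edges now: 3
Op 4: add_edge(G, D). Edges now: 4
Op 5: add_edge(C, E). Edges now: 5
Op 6: add_edge(B, E). Edges now: 6
Op 7: add_edge(F, B). Edges now: 7
Op 8: add_edge(F, D). Edges now: 8
Op 9: add_edge(C, F). Edges now: 9
Op 10: add_edge(A, E). Edges now: 10
Op 11: add_edge(C, B). Edges now: 11
Op 12: add_edge(G, A). Edges now: 12
Compute levels (Kahn BFS):
  sources (in-degree 0): C, G
  process C: level=0
    C->B: in-degree(B)=1, level(B)>=1
    C->E: in-degree(E)=3, level(E)>=1
    C->F: in-degree(F)=0, level(F)=1, enqueue
  process G: level=0
    G->A: in-degree(A)=1, level(A)>=1
    G->D: in-degree(D)=2, level(D)>=1
    G->E: in-degree(E)=2, level(E)>=1
  process F: level=1
    F->A: in-degree(A)=0, level(A)=2, enqueue
    F->B: in-degree(B)=0, level(B)=2, enqueue
    F->D: in-degree(D)=1, level(D)>=2
  process A: level=2
    A->E: in-degree(E)=1, level(E)>=3
  process B: level=2
    B->D: in-degree(D)=0, level(D)=3, enqueue
    B->E: in-degree(E)=0, level(E)=3, enqueue
  process D: level=3
  process E: level=3
All levels: A:2, B:2, C:0, D:3, E:3, F:1, G:0
level(B) = 2

Answer: 2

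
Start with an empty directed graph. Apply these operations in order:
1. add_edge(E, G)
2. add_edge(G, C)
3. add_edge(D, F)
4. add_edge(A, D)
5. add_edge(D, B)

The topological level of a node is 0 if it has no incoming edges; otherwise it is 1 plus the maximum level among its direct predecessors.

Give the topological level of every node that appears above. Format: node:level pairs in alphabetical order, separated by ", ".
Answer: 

Answer: A:0, B:2, C:2, D:1, E:0, F:2, G:1

Derivation:
Op 1: add_edge(E, G). Edges now: 1
Op 2: add_edge(G, C). Edges now: 2
Op 3: add_edge(D, F). Edges now: 3
Op 4: add_edge(A, D). Edges now: 4
Op 5: add_edge(D, B). Edges now: 5
Compute levels (Kahn BFS):
  sources (in-degree 0): A, E
  process A: level=0
    A->D: in-degree(D)=0, level(D)=1, enqueue
  process E: level=0
    E->G: in-degree(G)=0, level(G)=1, enqueue
  process D: level=1
    D->B: in-degree(B)=0, level(B)=2, enqueue
    D->F: in-degree(F)=0, level(F)=2, enqueue
  process G: level=1
    G->C: in-degree(C)=0, level(C)=2, enqueue
  process B: level=2
  process F: level=2
  process C: level=2
All levels: A:0, B:2, C:2, D:1, E:0, F:2, G:1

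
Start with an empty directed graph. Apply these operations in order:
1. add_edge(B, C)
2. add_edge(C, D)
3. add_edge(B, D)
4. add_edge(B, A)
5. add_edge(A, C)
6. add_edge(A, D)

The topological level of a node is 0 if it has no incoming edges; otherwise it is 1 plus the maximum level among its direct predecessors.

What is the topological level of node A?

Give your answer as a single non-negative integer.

Op 1: add_edge(B, C). Edges now: 1
Op 2: add_edge(C, D). Edges now: 2
Op 3: add_edge(B, D). Edges now: 3
Op 4: add_edge(B, A). Edges now: 4
Op 5: add_edge(A, C). Edges now: 5
Op 6: add_edge(A, D). Edges now: 6
Compute levels (Kahn BFS):
  sources (in-degree 0): B
  process B: level=0
    B->A: in-degree(A)=0, level(A)=1, enqueue
    B->C: in-degree(C)=1, level(C)>=1
    B->D: in-degree(D)=2, level(D)>=1
  process A: level=1
    A->C: in-degree(C)=0, level(C)=2, enqueue
    A->D: in-degree(D)=1, level(D)>=2
  process C: level=2
    C->D: in-degree(D)=0, level(D)=3, enqueue
  process D: level=3
All levels: A:1, B:0, C:2, D:3
level(A) = 1

Answer: 1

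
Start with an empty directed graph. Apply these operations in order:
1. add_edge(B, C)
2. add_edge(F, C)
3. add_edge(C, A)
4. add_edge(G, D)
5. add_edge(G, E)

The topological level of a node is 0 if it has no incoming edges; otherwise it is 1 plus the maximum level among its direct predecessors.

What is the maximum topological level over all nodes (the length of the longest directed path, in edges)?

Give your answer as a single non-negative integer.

Op 1: add_edge(B, C). Edges now: 1
Op 2: add_edge(F, C). Edges now: 2
Op 3: add_edge(C, A). Edges now: 3
Op 4: add_edge(G, D). Edges now: 4
Op 5: add_edge(G, E). Edges now: 5
Compute levels (Kahn BFS):
  sources (in-degree 0): B, F, G
  process B: level=0
    B->C: in-degree(C)=1, level(C)>=1
  process F: level=0
    F->C: in-degree(C)=0, level(C)=1, enqueue
  process G: level=0
    G->D: in-degree(D)=0, level(D)=1, enqueue
    G->E: in-degree(E)=0, level(E)=1, enqueue
  process C: level=1
    C->A: in-degree(A)=0, level(A)=2, enqueue
  process D: level=1
  process E: level=1
  process A: level=2
All levels: A:2, B:0, C:1, D:1, E:1, F:0, G:0
max level = 2

Answer: 2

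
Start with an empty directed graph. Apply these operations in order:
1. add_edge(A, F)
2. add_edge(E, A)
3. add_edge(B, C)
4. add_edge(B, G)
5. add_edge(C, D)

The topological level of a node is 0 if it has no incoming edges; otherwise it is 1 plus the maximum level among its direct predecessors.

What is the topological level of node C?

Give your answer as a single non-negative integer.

Answer: 1

Derivation:
Op 1: add_edge(A, F). Edges now: 1
Op 2: add_edge(E, A). Edges now: 2
Op 3: add_edge(B, C). Edges now: 3
Op 4: add_edge(B, G). Edges now: 4
Op 5: add_edge(C, D). Edges now: 5
Compute levels (Kahn BFS):
  sources (in-degree 0): B, E
  process B: level=0
    B->C: in-degree(C)=0, level(C)=1, enqueue
    B->G: in-degree(G)=0, level(G)=1, enqueue
  process E: level=0
    E->A: in-degree(A)=0, level(A)=1, enqueue
  process C: level=1
    C->D: in-degree(D)=0, level(D)=2, enqueue
  process G: level=1
  process A: level=1
    A->F: in-degree(F)=0, level(F)=2, enqueue
  process D: level=2
  process F: level=2
All levels: A:1, B:0, C:1, D:2, E:0, F:2, G:1
level(C) = 1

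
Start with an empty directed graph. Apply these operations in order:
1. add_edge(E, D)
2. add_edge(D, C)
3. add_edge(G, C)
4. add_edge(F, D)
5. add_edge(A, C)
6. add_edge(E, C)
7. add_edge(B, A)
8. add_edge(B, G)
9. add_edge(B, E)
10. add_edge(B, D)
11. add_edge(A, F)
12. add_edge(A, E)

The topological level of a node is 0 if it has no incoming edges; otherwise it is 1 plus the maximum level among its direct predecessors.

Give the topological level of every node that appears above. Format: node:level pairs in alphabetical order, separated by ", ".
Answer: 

Op 1: add_edge(E, D). Edges now: 1
Op 2: add_edge(D, C). Edges now: 2
Op 3: add_edge(G, C). Edges now: 3
Op 4: add_edge(F, D). Edges now: 4
Op 5: add_edge(A, C). Edges now: 5
Op 6: add_edge(E, C). Edges now: 6
Op 7: add_edge(B, A). Edges now: 7
Op 8: add_edge(B, G). Edges now: 8
Op 9: add_edge(B, E). Edges now: 9
Op 10: add_edge(B, D). Edges now: 10
Op 11: add_edge(A, F). Edges now: 11
Op 12: add_edge(A, E). Edges now: 12
Compute levels (Kahn BFS):
  sources (in-degree 0): B
  process B: level=0
    B->A: in-degree(A)=0, level(A)=1, enqueue
    B->D: in-degree(D)=2, level(D)>=1
    B->E: in-degree(E)=1, level(E)>=1
    B->G: in-degree(G)=0, level(G)=1, enqueue
  process A: level=1
    A->C: in-degree(C)=3, level(C)>=2
    A->E: in-degree(E)=0, level(E)=2, enqueue
    A->F: in-degree(F)=0, level(F)=2, enqueue
  process G: level=1
    G->C: in-degree(C)=2, level(C)>=2
  process E: level=2
    E->C: in-degree(C)=1, level(C)>=3
    E->D: in-degree(D)=1, level(D)>=3
  process F: level=2
    F->D: in-degree(D)=0, level(D)=3, enqueue
  process D: level=3
    D->C: in-degree(C)=0, level(C)=4, enqueue
  process C: level=4
All levels: A:1, B:0, C:4, D:3, E:2, F:2, G:1

Answer: A:1, B:0, C:4, D:3, E:2, F:2, G:1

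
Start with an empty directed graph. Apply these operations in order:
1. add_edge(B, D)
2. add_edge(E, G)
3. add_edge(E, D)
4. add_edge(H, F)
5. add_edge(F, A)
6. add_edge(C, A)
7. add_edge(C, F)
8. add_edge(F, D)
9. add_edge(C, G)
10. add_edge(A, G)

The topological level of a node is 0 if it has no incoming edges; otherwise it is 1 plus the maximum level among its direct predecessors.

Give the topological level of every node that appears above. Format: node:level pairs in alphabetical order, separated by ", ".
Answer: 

Answer: A:2, B:0, C:0, D:2, E:0, F:1, G:3, H:0

Derivation:
Op 1: add_edge(B, D). Edges now: 1
Op 2: add_edge(E, G). Edges now: 2
Op 3: add_edge(E, D). Edges now: 3
Op 4: add_edge(H, F). Edges now: 4
Op 5: add_edge(F, A). Edges now: 5
Op 6: add_edge(C, A). Edges now: 6
Op 7: add_edge(C, F). Edges now: 7
Op 8: add_edge(F, D). Edges now: 8
Op 9: add_edge(C, G). Edges now: 9
Op 10: add_edge(A, G). Edges now: 10
Compute levels (Kahn BFS):
  sources (in-degree 0): B, C, E, H
  process B: level=0
    B->D: in-degree(D)=2, level(D)>=1
  process C: level=0
    C->A: in-degree(A)=1, level(A)>=1
    C->F: in-degree(F)=1, level(F)>=1
    C->G: in-degree(G)=2, level(G)>=1
  process E: level=0
    E->D: in-degree(D)=1, level(D)>=1
    E->G: in-degree(G)=1, level(G)>=1
  process H: level=0
    H->F: in-degree(F)=0, level(F)=1, enqueue
  process F: level=1
    F->A: in-degree(A)=0, level(A)=2, enqueue
    F->D: in-degree(D)=0, level(D)=2, enqueue
  process A: level=2
    A->G: in-degree(G)=0, level(G)=3, enqueue
  process D: level=2
  process G: level=3
All levels: A:2, B:0, C:0, D:2, E:0, F:1, G:3, H:0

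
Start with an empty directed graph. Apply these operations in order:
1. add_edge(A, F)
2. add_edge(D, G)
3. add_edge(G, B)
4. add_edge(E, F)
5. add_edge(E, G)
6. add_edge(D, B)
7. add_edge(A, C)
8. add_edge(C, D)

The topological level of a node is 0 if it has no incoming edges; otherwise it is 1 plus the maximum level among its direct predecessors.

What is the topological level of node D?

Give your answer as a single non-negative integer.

Answer: 2

Derivation:
Op 1: add_edge(A, F). Edges now: 1
Op 2: add_edge(D, G). Edges now: 2
Op 3: add_edge(G, B). Edges now: 3
Op 4: add_edge(E, F). Edges now: 4
Op 5: add_edge(E, G). Edges now: 5
Op 6: add_edge(D, B). Edges now: 6
Op 7: add_edge(A, C). Edges now: 7
Op 8: add_edge(C, D). Edges now: 8
Compute levels (Kahn BFS):
  sources (in-degree 0): A, E
  process A: level=0
    A->C: in-degree(C)=0, level(C)=1, enqueue
    A->F: in-degree(F)=1, level(F)>=1
  process E: level=0
    E->F: in-degree(F)=0, level(F)=1, enqueue
    E->G: in-degree(G)=1, level(G)>=1
  process C: level=1
    C->D: in-degree(D)=0, level(D)=2, enqueue
  process F: level=1
  process D: level=2
    D->B: in-degree(B)=1, level(B)>=3
    D->G: in-degree(G)=0, level(G)=3, enqueue
  process G: level=3
    G->B: in-degree(B)=0, level(B)=4, enqueue
  process B: level=4
All levels: A:0, B:4, C:1, D:2, E:0, F:1, G:3
level(D) = 2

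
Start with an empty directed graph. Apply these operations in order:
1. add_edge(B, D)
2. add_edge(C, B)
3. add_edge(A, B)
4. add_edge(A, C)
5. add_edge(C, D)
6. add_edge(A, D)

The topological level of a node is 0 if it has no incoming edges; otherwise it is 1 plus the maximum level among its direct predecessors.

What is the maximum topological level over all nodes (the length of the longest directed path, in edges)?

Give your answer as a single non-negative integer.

Op 1: add_edge(B, D). Edges now: 1
Op 2: add_edge(C, B). Edges now: 2
Op 3: add_edge(A, B). Edges now: 3
Op 4: add_edge(A, C). Edges now: 4
Op 5: add_edge(C, D). Edges now: 5
Op 6: add_edge(A, D). Edges now: 6
Compute levels (Kahn BFS):
  sources (in-degree 0): A
  process A: level=0
    A->B: in-degree(B)=1, level(B)>=1
    A->C: in-degree(C)=0, level(C)=1, enqueue
    A->D: in-degree(D)=2, level(D)>=1
  process C: level=1
    C->B: in-degree(B)=0, level(B)=2, enqueue
    C->D: in-degree(D)=1, level(D)>=2
  process B: level=2
    B->D: in-degree(D)=0, level(D)=3, enqueue
  process D: level=3
All levels: A:0, B:2, C:1, D:3
max level = 3

Answer: 3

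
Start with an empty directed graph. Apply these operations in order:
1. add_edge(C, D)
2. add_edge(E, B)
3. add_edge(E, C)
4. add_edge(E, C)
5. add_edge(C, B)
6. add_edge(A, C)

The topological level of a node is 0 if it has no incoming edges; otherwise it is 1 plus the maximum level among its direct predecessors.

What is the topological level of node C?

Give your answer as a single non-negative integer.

Answer: 1

Derivation:
Op 1: add_edge(C, D). Edges now: 1
Op 2: add_edge(E, B). Edges now: 2
Op 3: add_edge(E, C). Edges now: 3
Op 4: add_edge(E, C) (duplicate, no change). Edges now: 3
Op 5: add_edge(C, B). Edges now: 4
Op 6: add_edge(A, C). Edges now: 5
Compute levels (Kahn BFS):
  sources (in-degree 0): A, E
  process A: level=0
    A->C: in-degree(C)=1, level(C)>=1
  process E: level=0
    E->B: in-degree(B)=1, level(B)>=1
    E->C: in-degree(C)=0, level(C)=1, enqueue
  process C: level=1
    C->B: in-degree(B)=0, level(B)=2, enqueue
    C->D: in-degree(D)=0, level(D)=2, enqueue
  process B: level=2
  process D: level=2
All levels: A:0, B:2, C:1, D:2, E:0
level(C) = 1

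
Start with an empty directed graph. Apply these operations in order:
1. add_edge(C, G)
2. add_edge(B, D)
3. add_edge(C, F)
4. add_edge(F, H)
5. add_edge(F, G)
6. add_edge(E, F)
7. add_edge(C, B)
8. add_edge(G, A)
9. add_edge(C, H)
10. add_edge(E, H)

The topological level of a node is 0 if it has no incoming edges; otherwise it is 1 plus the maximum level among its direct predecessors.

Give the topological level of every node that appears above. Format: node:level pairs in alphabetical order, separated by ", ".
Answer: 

Op 1: add_edge(C, G). Edges now: 1
Op 2: add_edge(B, D). Edges now: 2
Op 3: add_edge(C, F). Edges now: 3
Op 4: add_edge(F, H). Edges now: 4
Op 5: add_edge(F, G). Edges now: 5
Op 6: add_edge(E, F). Edges now: 6
Op 7: add_edge(C, B). Edges now: 7
Op 8: add_edge(G, A). Edges now: 8
Op 9: add_edge(C, H). Edges now: 9
Op 10: add_edge(E, H). Edges now: 10
Compute levels (Kahn BFS):
  sources (in-degree 0): C, E
  process C: level=0
    C->B: in-degree(B)=0, level(B)=1, enqueue
    C->F: in-degree(F)=1, level(F)>=1
    C->G: in-degree(G)=1, level(G)>=1
    C->H: in-degree(H)=2, level(H)>=1
  process E: level=0
    E->F: in-degree(F)=0, level(F)=1, enqueue
    E->H: in-degree(H)=1, level(H)>=1
  process B: level=1
    B->D: in-degree(D)=0, level(D)=2, enqueue
  process F: level=1
    F->G: in-degree(G)=0, level(G)=2, enqueue
    F->H: in-degree(H)=0, level(H)=2, enqueue
  process D: level=2
  process G: level=2
    G->A: in-degree(A)=0, level(A)=3, enqueue
  process H: level=2
  process A: level=3
All levels: A:3, B:1, C:0, D:2, E:0, F:1, G:2, H:2

Answer: A:3, B:1, C:0, D:2, E:0, F:1, G:2, H:2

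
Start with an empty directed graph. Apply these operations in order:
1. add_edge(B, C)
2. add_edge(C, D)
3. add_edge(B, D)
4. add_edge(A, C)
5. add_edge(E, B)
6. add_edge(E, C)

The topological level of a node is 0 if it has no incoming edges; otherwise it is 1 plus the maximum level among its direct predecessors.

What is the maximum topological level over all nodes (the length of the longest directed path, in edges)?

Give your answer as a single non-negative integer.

Answer: 3

Derivation:
Op 1: add_edge(B, C). Edges now: 1
Op 2: add_edge(C, D). Edges now: 2
Op 3: add_edge(B, D). Edges now: 3
Op 4: add_edge(A, C). Edges now: 4
Op 5: add_edge(E, B). Edges now: 5
Op 6: add_edge(E, C). Edges now: 6
Compute levels (Kahn BFS):
  sources (in-degree 0): A, E
  process A: level=0
    A->C: in-degree(C)=2, level(C)>=1
  process E: level=0
    E->B: in-degree(B)=0, level(B)=1, enqueue
    E->C: in-degree(C)=1, level(C)>=1
  process B: level=1
    B->C: in-degree(C)=0, level(C)=2, enqueue
    B->D: in-degree(D)=1, level(D)>=2
  process C: level=2
    C->D: in-degree(D)=0, level(D)=3, enqueue
  process D: level=3
All levels: A:0, B:1, C:2, D:3, E:0
max level = 3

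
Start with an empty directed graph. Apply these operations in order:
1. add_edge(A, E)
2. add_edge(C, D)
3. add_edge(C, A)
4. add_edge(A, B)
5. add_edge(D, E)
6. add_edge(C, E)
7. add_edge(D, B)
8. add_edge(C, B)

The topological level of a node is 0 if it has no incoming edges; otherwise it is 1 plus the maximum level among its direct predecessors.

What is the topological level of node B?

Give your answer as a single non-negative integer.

Answer: 2

Derivation:
Op 1: add_edge(A, E). Edges now: 1
Op 2: add_edge(C, D). Edges now: 2
Op 3: add_edge(C, A). Edges now: 3
Op 4: add_edge(A, B). Edges now: 4
Op 5: add_edge(D, E). Edges now: 5
Op 6: add_edge(C, E). Edges now: 6
Op 7: add_edge(D, B). Edges now: 7
Op 8: add_edge(C, B). Edges now: 8
Compute levels (Kahn BFS):
  sources (in-degree 0): C
  process C: level=0
    C->A: in-degree(A)=0, level(A)=1, enqueue
    C->B: in-degree(B)=2, level(B)>=1
    C->D: in-degree(D)=0, level(D)=1, enqueue
    C->E: in-degree(E)=2, level(E)>=1
  process A: level=1
    A->B: in-degree(B)=1, level(B)>=2
    A->E: in-degree(E)=1, level(E)>=2
  process D: level=1
    D->B: in-degree(B)=0, level(B)=2, enqueue
    D->E: in-degree(E)=0, level(E)=2, enqueue
  process B: level=2
  process E: level=2
All levels: A:1, B:2, C:0, D:1, E:2
level(B) = 2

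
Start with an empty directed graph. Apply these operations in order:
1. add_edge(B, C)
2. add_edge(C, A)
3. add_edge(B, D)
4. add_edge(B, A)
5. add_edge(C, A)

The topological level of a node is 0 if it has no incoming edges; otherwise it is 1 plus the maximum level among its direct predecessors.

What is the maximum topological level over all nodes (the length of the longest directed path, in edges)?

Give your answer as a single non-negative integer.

Answer: 2

Derivation:
Op 1: add_edge(B, C). Edges now: 1
Op 2: add_edge(C, A). Edges now: 2
Op 3: add_edge(B, D). Edges now: 3
Op 4: add_edge(B, A). Edges now: 4
Op 5: add_edge(C, A) (duplicate, no change). Edges now: 4
Compute levels (Kahn BFS):
  sources (in-degree 0): B
  process B: level=0
    B->A: in-degree(A)=1, level(A)>=1
    B->C: in-degree(C)=0, level(C)=1, enqueue
    B->D: in-degree(D)=0, level(D)=1, enqueue
  process C: level=1
    C->A: in-degree(A)=0, level(A)=2, enqueue
  process D: level=1
  process A: level=2
All levels: A:2, B:0, C:1, D:1
max level = 2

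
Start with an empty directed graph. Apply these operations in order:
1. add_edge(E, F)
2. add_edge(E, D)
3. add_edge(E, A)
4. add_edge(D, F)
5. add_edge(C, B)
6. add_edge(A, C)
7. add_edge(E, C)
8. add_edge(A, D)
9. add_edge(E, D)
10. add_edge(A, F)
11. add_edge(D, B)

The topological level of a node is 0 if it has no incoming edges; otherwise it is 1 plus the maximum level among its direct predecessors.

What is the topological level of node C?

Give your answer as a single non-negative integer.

Answer: 2

Derivation:
Op 1: add_edge(E, F). Edges now: 1
Op 2: add_edge(E, D). Edges now: 2
Op 3: add_edge(E, A). Edges now: 3
Op 4: add_edge(D, F). Edges now: 4
Op 5: add_edge(C, B). Edges now: 5
Op 6: add_edge(A, C). Edges now: 6
Op 7: add_edge(E, C). Edges now: 7
Op 8: add_edge(A, D). Edges now: 8
Op 9: add_edge(E, D) (duplicate, no change). Edges now: 8
Op 10: add_edge(A, F). Edges now: 9
Op 11: add_edge(D, B). Edges now: 10
Compute levels (Kahn BFS):
  sources (in-degree 0): E
  process E: level=0
    E->A: in-degree(A)=0, level(A)=1, enqueue
    E->C: in-degree(C)=1, level(C)>=1
    E->D: in-degree(D)=1, level(D)>=1
    E->F: in-degree(F)=2, level(F)>=1
  process A: level=1
    A->C: in-degree(C)=0, level(C)=2, enqueue
    A->D: in-degree(D)=0, level(D)=2, enqueue
    A->F: in-degree(F)=1, level(F)>=2
  process C: level=2
    C->B: in-degree(B)=1, level(B)>=3
  process D: level=2
    D->B: in-degree(B)=0, level(B)=3, enqueue
    D->F: in-degree(F)=0, level(F)=3, enqueue
  process B: level=3
  process F: level=3
All levels: A:1, B:3, C:2, D:2, E:0, F:3
level(C) = 2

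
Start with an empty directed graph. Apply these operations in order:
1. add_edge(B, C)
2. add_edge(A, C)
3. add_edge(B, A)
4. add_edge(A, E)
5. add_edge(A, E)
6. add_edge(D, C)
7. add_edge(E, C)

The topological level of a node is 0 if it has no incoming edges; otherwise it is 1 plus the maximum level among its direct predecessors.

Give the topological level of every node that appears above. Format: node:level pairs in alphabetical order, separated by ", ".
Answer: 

Answer: A:1, B:0, C:3, D:0, E:2

Derivation:
Op 1: add_edge(B, C). Edges now: 1
Op 2: add_edge(A, C). Edges now: 2
Op 3: add_edge(B, A). Edges now: 3
Op 4: add_edge(A, E). Edges now: 4
Op 5: add_edge(A, E) (duplicate, no change). Edges now: 4
Op 6: add_edge(D, C). Edges now: 5
Op 7: add_edge(E, C). Edges now: 6
Compute levels (Kahn BFS):
  sources (in-degree 0): B, D
  process B: level=0
    B->A: in-degree(A)=0, level(A)=1, enqueue
    B->C: in-degree(C)=3, level(C)>=1
  process D: level=0
    D->C: in-degree(C)=2, level(C)>=1
  process A: level=1
    A->C: in-degree(C)=1, level(C)>=2
    A->E: in-degree(E)=0, level(E)=2, enqueue
  process E: level=2
    E->C: in-degree(C)=0, level(C)=3, enqueue
  process C: level=3
All levels: A:1, B:0, C:3, D:0, E:2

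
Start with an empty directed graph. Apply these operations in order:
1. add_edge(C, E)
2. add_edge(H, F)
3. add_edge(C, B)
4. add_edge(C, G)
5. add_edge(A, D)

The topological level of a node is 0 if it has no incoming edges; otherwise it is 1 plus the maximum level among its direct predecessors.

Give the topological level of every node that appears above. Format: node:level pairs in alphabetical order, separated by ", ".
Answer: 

Op 1: add_edge(C, E). Edges now: 1
Op 2: add_edge(H, F). Edges now: 2
Op 3: add_edge(C, B). Edges now: 3
Op 4: add_edge(C, G). Edges now: 4
Op 5: add_edge(A, D). Edges now: 5
Compute levels (Kahn BFS):
  sources (in-degree 0): A, C, H
  process A: level=0
    A->D: in-degree(D)=0, level(D)=1, enqueue
  process C: level=0
    C->B: in-degree(B)=0, level(B)=1, enqueue
    C->E: in-degree(E)=0, level(E)=1, enqueue
    C->G: in-degree(G)=0, level(G)=1, enqueue
  process H: level=0
    H->F: in-degree(F)=0, level(F)=1, enqueue
  process D: level=1
  process B: level=1
  process E: level=1
  process G: level=1
  process F: level=1
All levels: A:0, B:1, C:0, D:1, E:1, F:1, G:1, H:0

Answer: A:0, B:1, C:0, D:1, E:1, F:1, G:1, H:0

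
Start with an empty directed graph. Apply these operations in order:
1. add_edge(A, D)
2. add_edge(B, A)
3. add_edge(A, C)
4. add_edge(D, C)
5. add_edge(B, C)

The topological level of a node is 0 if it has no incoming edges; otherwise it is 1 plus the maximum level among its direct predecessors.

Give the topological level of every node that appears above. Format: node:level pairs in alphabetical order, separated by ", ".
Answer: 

Answer: A:1, B:0, C:3, D:2

Derivation:
Op 1: add_edge(A, D). Edges now: 1
Op 2: add_edge(B, A). Edges now: 2
Op 3: add_edge(A, C). Edges now: 3
Op 4: add_edge(D, C). Edges now: 4
Op 5: add_edge(B, C). Edges now: 5
Compute levels (Kahn BFS):
  sources (in-degree 0): B
  process B: level=0
    B->A: in-degree(A)=0, level(A)=1, enqueue
    B->C: in-degree(C)=2, level(C)>=1
  process A: level=1
    A->C: in-degree(C)=1, level(C)>=2
    A->D: in-degree(D)=0, level(D)=2, enqueue
  process D: level=2
    D->C: in-degree(C)=0, level(C)=3, enqueue
  process C: level=3
All levels: A:1, B:0, C:3, D:2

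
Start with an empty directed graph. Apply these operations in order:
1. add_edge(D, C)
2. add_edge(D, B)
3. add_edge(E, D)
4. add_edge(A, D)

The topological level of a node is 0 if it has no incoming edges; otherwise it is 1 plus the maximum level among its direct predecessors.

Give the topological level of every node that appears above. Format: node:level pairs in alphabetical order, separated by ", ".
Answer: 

Answer: A:0, B:2, C:2, D:1, E:0

Derivation:
Op 1: add_edge(D, C). Edges now: 1
Op 2: add_edge(D, B). Edges now: 2
Op 3: add_edge(E, D). Edges now: 3
Op 4: add_edge(A, D). Edges now: 4
Compute levels (Kahn BFS):
  sources (in-degree 0): A, E
  process A: level=0
    A->D: in-degree(D)=1, level(D)>=1
  process E: level=0
    E->D: in-degree(D)=0, level(D)=1, enqueue
  process D: level=1
    D->B: in-degree(B)=0, level(B)=2, enqueue
    D->C: in-degree(C)=0, level(C)=2, enqueue
  process B: level=2
  process C: level=2
All levels: A:0, B:2, C:2, D:1, E:0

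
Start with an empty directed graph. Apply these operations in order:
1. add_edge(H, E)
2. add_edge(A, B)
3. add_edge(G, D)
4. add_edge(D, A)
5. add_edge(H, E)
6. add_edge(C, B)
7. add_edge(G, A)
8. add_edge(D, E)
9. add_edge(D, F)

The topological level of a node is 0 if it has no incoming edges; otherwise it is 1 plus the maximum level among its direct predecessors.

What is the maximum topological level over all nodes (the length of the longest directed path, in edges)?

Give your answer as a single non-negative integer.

Op 1: add_edge(H, E). Edges now: 1
Op 2: add_edge(A, B). Edges now: 2
Op 3: add_edge(G, D). Edges now: 3
Op 4: add_edge(D, A). Edges now: 4
Op 5: add_edge(H, E) (duplicate, no change). Edges now: 4
Op 6: add_edge(C, B). Edges now: 5
Op 7: add_edge(G, A). Edges now: 6
Op 8: add_edge(D, E). Edges now: 7
Op 9: add_edge(D, F). Edges now: 8
Compute levels (Kahn BFS):
  sources (in-degree 0): C, G, H
  process C: level=0
    C->B: in-degree(B)=1, level(B)>=1
  process G: level=0
    G->A: in-degree(A)=1, level(A)>=1
    G->D: in-degree(D)=0, level(D)=1, enqueue
  process H: level=0
    H->E: in-degree(E)=1, level(E)>=1
  process D: level=1
    D->A: in-degree(A)=0, level(A)=2, enqueue
    D->E: in-degree(E)=0, level(E)=2, enqueue
    D->F: in-degree(F)=0, level(F)=2, enqueue
  process A: level=2
    A->B: in-degree(B)=0, level(B)=3, enqueue
  process E: level=2
  process F: level=2
  process B: level=3
All levels: A:2, B:3, C:0, D:1, E:2, F:2, G:0, H:0
max level = 3

Answer: 3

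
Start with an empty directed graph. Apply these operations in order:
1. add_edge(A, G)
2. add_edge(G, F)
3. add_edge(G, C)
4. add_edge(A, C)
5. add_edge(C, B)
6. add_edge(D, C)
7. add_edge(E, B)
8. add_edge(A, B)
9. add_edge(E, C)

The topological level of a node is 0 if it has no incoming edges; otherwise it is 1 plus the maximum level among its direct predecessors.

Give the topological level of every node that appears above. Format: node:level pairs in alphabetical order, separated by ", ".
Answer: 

Answer: A:0, B:3, C:2, D:0, E:0, F:2, G:1

Derivation:
Op 1: add_edge(A, G). Edges now: 1
Op 2: add_edge(G, F). Edges now: 2
Op 3: add_edge(G, C). Edges now: 3
Op 4: add_edge(A, C). Edges now: 4
Op 5: add_edge(C, B). Edges now: 5
Op 6: add_edge(D, C). Edges now: 6
Op 7: add_edge(E, B). Edges now: 7
Op 8: add_edge(A, B). Edges now: 8
Op 9: add_edge(E, C). Edges now: 9
Compute levels (Kahn BFS):
  sources (in-degree 0): A, D, E
  process A: level=0
    A->B: in-degree(B)=2, level(B)>=1
    A->C: in-degree(C)=3, level(C)>=1
    A->G: in-degree(G)=0, level(G)=1, enqueue
  process D: level=0
    D->C: in-degree(C)=2, level(C)>=1
  process E: level=0
    E->B: in-degree(B)=1, level(B)>=1
    E->C: in-degree(C)=1, level(C)>=1
  process G: level=1
    G->C: in-degree(C)=0, level(C)=2, enqueue
    G->F: in-degree(F)=0, level(F)=2, enqueue
  process C: level=2
    C->B: in-degree(B)=0, level(B)=3, enqueue
  process F: level=2
  process B: level=3
All levels: A:0, B:3, C:2, D:0, E:0, F:2, G:1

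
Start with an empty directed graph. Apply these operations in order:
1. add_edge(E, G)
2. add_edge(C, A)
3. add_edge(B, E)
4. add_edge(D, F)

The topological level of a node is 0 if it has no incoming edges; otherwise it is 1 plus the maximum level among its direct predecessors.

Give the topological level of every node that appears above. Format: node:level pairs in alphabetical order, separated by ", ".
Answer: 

Op 1: add_edge(E, G). Edges now: 1
Op 2: add_edge(C, A). Edges now: 2
Op 3: add_edge(B, E). Edges now: 3
Op 4: add_edge(D, F). Edges now: 4
Compute levels (Kahn BFS):
  sources (in-degree 0): B, C, D
  process B: level=0
    B->E: in-degree(E)=0, level(E)=1, enqueue
  process C: level=0
    C->A: in-degree(A)=0, level(A)=1, enqueue
  process D: level=0
    D->F: in-degree(F)=0, level(F)=1, enqueue
  process E: level=1
    E->G: in-degree(G)=0, level(G)=2, enqueue
  process A: level=1
  process F: level=1
  process G: level=2
All levels: A:1, B:0, C:0, D:0, E:1, F:1, G:2

Answer: A:1, B:0, C:0, D:0, E:1, F:1, G:2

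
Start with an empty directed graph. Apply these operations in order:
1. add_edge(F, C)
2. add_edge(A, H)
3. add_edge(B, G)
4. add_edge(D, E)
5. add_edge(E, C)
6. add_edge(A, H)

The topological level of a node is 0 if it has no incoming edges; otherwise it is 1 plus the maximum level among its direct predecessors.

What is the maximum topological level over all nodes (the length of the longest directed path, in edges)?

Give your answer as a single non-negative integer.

Answer: 2

Derivation:
Op 1: add_edge(F, C). Edges now: 1
Op 2: add_edge(A, H). Edges now: 2
Op 3: add_edge(B, G). Edges now: 3
Op 4: add_edge(D, E). Edges now: 4
Op 5: add_edge(E, C). Edges now: 5
Op 6: add_edge(A, H) (duplicate, no change). Edges now: 5
Compute levels (Kahn BFS):
  sources (in-degree 0): A, B, D, F
  process A: level=0
    A->H: in-degree(H)=0, level(H)=1, enqueue
  process B: level=0
    B->G: in-degree(G)=0, level(G)=1, enqueue
  process D: level=0
    D->E: in-degree(E)=0, level(E)=1, enqueue
  process F: level=0
    F->C: in-degree(C)=1, level(C)>=1
  process H: level=1
  process G: level=1
  process E: level=1
    E->C: in-degree(C)=0, level(C)=2, enqueue
  process C: level=2
All levels: A:0, B:0, C:2, D:0, E:1, F:0, G:1, H:1
max level = 2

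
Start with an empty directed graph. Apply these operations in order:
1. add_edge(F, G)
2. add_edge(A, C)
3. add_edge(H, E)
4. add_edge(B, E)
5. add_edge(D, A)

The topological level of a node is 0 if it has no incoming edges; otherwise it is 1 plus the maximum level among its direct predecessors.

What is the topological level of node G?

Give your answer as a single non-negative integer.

Op 1: add_edge(F, G). Edges now: 1
Op 2: add_edge(A, C). Edges now: 2
Op 3: add_edge(H, E). Edges now: 3
Op 4: add_edge(B, E). Edges now: 4
Op 5: add_edge(D, A). Edges now: 5
Compute levels (Kahn BFS):
  sources (in-degree 0): B, D, F, H
  process B: level=0
    B->E: in-degree(E)=1, level(E)>=1
  process D: level=0
    D->A: in-degree(A)=0, level(A)=1, enqueue
  process F: level=0
    F->G: in-degree(G)=0, level(G)=1, enqueue
  process H: level=0
    H->E: in-degree(E)=0, level(E)=1, enqueue
  process A: level=1
    A->C: in-degree(C)=0, level(C)=2, enqueue
  process G: level=1
  process E: level=1
  process C: level=2
All levels: A:1, B:0, C:2, D:0, E:1, F:0, G:1, H:0
level(G) = 1

Answer: 1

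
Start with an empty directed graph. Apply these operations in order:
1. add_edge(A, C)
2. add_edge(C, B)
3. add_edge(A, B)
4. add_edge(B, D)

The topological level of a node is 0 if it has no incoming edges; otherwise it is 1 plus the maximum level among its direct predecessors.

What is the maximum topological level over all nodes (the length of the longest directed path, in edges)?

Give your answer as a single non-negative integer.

Op 1: add_edge(A, C). Edges now: 1
Op 2: add_edge(C, B). Edges now: 2
Op 3: add_edge(A, B). Edges now: 3
Op 4: add_edge(B, D). Edges now: 4
Compute levels (Kahn BFS):
  sources (in-degree 0): A
  process A: level=0
    A->B: in-degree(B)=1, level(B)>=1
    A->C: in-degree(C)=0, level(C)=1, enqueue
  process C: level=1
    C->B: in-degree(B)=0, level(B)=2, enqueue
  process B: level=2
    B->D: in-degree(D)=0, level(D)=3, enqueue
  process D: level=3
All levels: A:0, B:2, C:1, D:3
max level = 3

Answer: 3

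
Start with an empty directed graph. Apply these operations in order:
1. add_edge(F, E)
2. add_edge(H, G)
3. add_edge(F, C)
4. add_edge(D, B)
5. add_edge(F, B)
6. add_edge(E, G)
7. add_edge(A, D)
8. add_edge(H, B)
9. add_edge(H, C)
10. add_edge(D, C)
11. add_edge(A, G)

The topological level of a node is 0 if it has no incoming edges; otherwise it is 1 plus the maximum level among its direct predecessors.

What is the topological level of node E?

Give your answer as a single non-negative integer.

Answer: 1

Derivation:
Op 1: add_edge(F, E). Edges now: 1
Op 2: add_edge(H, G). Edges now: 2
Op 3: add_edge(F, C). Edges now: 3
Op 4: add_edge(D, B). Edges now: 4
Op 5: add_edge(F, B). Edges now: 5
Op 6: add_edge(E, G). Edges now: 6
Op 7: add_edge(A, D). Edges now: 7
Op 8: add_edge(H, B). Edges now: 8
Op 9: add_edge(H, C). Edges now: 9
Op 10: add_edge(D, C). Edges now: 10
Op 11: add_edge(A, G). Edges now: 11
Compute levels (Kahn BFS):
  sources (in-degree 0): A, F, H
  process A: level=0
    A->D: in-degree(D)=0, level(D)=1, enqueue
    A->G: in-degree(G)=2, level(G)>=1
  process F: level=0
    F->B: in-degree(B)=2, level(B)>=1
    F->C: in-degree(C)=2, level(C)>=1
    F->E: in-degree(E)=0, level(E)=1, enqueue
  process H: level=0
    H->B: in-degree(B)=1, level(B)>=1
    H->C: in-degree(C)=1, level(C)>=1
    H->G: in-degree(G)=1, level(G)>=1
  process D: level=1
    D->B: in-degree(B)=0, level(B)=2, enqueue
    D->C: in-degree(C)=0, level(C)=2, enqueue
  process E: level=1
    E->G: in-degree(G)=0, level(G)=2, enqueue
  process B: level=2
  process C: level=2
  process G: level=2
All levels: A:0, B:2, C:2, D:1, E:1, F:0, G:2, H:0
level(E) = 1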